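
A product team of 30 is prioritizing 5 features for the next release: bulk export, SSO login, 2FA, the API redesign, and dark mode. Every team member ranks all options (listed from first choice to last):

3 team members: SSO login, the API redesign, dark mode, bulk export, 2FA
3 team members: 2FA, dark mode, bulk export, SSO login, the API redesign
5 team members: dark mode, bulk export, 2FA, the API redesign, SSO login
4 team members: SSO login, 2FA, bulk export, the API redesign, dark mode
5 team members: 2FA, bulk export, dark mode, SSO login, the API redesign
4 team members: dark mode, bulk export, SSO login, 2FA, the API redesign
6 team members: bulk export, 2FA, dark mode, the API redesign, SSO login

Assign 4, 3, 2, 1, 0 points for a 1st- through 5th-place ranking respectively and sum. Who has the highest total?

bulk export: 3·1 + 3·2 + 5·3 + 4·2 + 5·3 + 4·3 + 6·4 = 83
SSO login: 3·4 + 3·1 + 5·0 + 4·4 + 5·1 + 4·2 + 6·0 = 44
2FA: 3·0 + 3·4 + 5·2 + 4·3 + 5·4 + 4·1 + 6·3 = 76
the API redesign: 3·3 + 3·0 + 5·1 + 4·1 + 5·0 + 4·0 + 6·1 = 24
dark mode: 3·2 + 3·3 + 5·4 + 4·0 + 5·2 + 4·4 + 6·2 = 73
bulk export has the highest Borda score (83).

bulk export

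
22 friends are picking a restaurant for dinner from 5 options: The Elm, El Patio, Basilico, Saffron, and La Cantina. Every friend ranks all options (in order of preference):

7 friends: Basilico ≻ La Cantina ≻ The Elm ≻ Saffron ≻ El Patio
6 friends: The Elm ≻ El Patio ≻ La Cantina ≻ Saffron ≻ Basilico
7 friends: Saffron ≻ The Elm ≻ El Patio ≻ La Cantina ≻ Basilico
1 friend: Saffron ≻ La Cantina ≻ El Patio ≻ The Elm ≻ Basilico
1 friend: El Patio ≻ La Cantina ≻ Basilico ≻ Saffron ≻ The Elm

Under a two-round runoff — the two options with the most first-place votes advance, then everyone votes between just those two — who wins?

Round 1 first-place votes: The Elm 6, El Patio 1, Basilico 7, Saffron 8, La Cantina 0.
Saffron and Basilico advance.
Runoff: Saffron is preferred to Basilico by 14 voters; Basilico by 8.
Saffron wins the runoff.

Saffron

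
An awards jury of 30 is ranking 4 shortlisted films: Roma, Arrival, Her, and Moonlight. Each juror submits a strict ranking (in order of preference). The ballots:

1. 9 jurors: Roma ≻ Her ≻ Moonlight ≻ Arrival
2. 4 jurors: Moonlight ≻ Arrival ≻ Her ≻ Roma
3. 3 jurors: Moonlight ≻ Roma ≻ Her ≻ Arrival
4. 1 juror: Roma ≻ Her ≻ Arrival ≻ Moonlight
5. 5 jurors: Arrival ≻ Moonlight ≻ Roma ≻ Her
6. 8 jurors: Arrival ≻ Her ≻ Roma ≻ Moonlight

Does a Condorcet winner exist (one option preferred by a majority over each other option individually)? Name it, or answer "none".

none

Checking pairwise contests:
Arrival beats Roma 17–13.
Moonlight beats Arrival 16–14.
Roma beats Her 18–12.
Roma beats Moonlight 18–12.
Every option loses at least one head-to-head, so there is no Condorcet winner.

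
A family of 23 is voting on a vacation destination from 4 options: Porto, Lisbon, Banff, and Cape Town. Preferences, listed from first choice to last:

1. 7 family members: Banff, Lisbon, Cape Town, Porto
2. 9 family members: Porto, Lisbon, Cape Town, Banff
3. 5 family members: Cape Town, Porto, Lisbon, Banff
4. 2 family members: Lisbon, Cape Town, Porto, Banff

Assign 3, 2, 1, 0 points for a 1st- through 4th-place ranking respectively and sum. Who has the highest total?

Lisbon

Porto: 7·0 + 9·3 + 5·2 + 2·1 = 39
Lisbon: 7·2 + 9·2 + 5·1 + 2·3 = 43
Banff: 7·3 + 9·0 + 5·0 + 2·0 = 21
Cape Town: 7·1 + 9·1 + 5·3 + 2·2 = 35
Lisbon has the highest Borda score (43).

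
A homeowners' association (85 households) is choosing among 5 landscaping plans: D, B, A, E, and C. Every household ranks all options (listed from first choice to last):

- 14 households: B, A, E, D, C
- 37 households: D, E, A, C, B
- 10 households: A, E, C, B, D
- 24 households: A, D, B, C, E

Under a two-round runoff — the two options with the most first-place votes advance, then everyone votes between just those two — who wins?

Round 1 first-place votes: D 37, B 14, A 34, E 0, C 0.
D and A advance.
Runoff: D is preferred to A by 37 voters; A by 48.
A wins the runoff.

A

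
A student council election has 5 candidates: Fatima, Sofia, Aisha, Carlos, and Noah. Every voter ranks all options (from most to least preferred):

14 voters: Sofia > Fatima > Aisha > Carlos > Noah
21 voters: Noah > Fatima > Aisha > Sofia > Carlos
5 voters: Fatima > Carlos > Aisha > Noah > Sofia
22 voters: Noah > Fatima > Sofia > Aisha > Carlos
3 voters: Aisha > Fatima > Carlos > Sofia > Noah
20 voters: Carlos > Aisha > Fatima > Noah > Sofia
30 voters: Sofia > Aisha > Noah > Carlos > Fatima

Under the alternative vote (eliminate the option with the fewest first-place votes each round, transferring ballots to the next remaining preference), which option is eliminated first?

Aisha

Round 1: Fatima 5, Sofia 44, Aisha 3, Carlos 20, Noah 43. Eliminate Aisha.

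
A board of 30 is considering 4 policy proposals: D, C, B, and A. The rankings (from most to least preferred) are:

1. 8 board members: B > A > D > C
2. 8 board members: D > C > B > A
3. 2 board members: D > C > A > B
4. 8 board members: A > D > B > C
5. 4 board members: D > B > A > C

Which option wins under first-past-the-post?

First-place votes: D 14, C 0, B 8, A 8.
D has the most first-place votes.

D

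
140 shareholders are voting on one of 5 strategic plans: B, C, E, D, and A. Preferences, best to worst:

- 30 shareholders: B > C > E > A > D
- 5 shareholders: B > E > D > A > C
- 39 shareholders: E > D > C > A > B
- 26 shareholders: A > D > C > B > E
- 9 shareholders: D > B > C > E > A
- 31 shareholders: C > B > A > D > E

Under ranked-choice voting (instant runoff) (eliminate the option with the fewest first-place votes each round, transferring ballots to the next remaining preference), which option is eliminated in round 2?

A

Round 1: B 35, C 31, E 39, D 9, A 26. Eliminate D.
Round 2: B 44, C 31, E 39, A 26. Eliminate A.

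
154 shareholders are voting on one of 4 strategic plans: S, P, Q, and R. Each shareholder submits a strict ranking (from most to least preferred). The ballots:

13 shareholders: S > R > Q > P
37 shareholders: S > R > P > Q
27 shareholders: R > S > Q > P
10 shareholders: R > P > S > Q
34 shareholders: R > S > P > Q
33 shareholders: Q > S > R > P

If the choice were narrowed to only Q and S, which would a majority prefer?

S

Voters preferring Q to S: 33; preferring S to Q: 121.
S wins the head-to-head.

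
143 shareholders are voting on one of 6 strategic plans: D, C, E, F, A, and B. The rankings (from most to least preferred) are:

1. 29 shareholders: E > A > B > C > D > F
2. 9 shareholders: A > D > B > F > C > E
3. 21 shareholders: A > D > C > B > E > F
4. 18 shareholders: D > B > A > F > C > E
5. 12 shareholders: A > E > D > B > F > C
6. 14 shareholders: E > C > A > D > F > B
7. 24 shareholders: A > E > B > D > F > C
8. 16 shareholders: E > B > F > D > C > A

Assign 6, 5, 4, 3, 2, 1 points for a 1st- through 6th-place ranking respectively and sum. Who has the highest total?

A

D: 29·2 + 9·5 + 21·5 + 18·6 + 12·4 + 14·3 + 24·3 + 16·3 = 526
C: 29·3 + 9·2 + 21·4 + 18·2 + 12·1 + 14·5 + 24·1 + 16·2 = 363
E: 29·6 + 9·1 + 21·2 + 18·1 + 12·5 + 14·6 + 24·5 + 16·6 = 603
F: 29·1 + 9·3 + 21·1 + 18·3 + 12·2 + 14·2 + 24·2 + 16·4 = 295
A: 29·5 + 9·6 + 21·6 + 18·4 + 12·6 + 14·4 + 24·6 + 16·1 = 685
B: 29·4 + 9·4 + 21·3 + 18·5 + 12·3 + 14·1 + 24·4 + 16·5 = 531
A has the highest Borda score (685).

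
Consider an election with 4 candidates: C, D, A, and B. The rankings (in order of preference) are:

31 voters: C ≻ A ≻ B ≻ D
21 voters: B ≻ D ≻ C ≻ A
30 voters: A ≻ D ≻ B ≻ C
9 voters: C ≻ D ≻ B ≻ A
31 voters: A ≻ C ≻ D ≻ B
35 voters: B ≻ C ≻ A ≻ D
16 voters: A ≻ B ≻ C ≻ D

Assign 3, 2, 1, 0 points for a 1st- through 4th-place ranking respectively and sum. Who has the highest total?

C: 31·3 + 21·1 + 30·0 + 9·3 + 31·2 + 35·2 + 16·1 = 289
D: 31·0 + 21·2 + 30·2 + 9·2 + 31·1 + 35·0 + 16·0 = 151
A: 31·2 + 21·0 + 30·3 + 9·0 + 31·3 + 35·1 + 16·3 = 328
B: 31·1 + 21·3 + 30·1 + 9·1 + 31·0 + 35·3 + 16·2 = 270
A has the highest Borda score (328).

A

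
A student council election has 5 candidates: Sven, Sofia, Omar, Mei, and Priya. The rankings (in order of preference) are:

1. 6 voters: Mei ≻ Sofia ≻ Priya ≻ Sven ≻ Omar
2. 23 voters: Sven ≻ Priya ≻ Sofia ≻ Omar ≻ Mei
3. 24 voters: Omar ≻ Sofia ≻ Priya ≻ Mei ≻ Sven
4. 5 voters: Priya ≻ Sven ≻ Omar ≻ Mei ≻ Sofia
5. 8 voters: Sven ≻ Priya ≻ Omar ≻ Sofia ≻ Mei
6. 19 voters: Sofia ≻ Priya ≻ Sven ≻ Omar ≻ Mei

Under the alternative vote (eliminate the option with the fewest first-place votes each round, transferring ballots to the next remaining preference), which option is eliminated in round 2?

Round 1: Sven 31, Sofia 19, Omar 24, Mei 6, Priya 5. Eliminate Priya.
Round 2: Sven 36, Sofia 19, Omar 24, Mei 6. Eliminate Mei.

Mei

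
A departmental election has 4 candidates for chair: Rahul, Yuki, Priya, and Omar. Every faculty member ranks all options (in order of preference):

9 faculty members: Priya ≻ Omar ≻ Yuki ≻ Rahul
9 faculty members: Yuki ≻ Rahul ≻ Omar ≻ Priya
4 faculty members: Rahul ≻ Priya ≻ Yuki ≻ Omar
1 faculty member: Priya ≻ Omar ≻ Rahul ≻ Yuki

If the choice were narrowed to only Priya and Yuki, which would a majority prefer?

Priya

Voters preferring Priya to Yuki: 14; preferring Yuki to Priya: 9.
Priya wins the head-to-head.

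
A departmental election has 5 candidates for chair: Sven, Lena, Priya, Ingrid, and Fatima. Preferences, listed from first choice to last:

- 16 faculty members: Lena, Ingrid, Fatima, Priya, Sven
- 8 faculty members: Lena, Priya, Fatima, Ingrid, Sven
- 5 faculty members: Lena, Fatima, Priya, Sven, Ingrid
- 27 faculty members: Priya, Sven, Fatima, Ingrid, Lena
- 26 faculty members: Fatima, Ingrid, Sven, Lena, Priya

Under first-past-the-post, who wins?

First-place votes: Sven 0, Lena 29, Priya 27, Ingrid 0, Fatima 26.
Lena has the most first-place votes.

Lena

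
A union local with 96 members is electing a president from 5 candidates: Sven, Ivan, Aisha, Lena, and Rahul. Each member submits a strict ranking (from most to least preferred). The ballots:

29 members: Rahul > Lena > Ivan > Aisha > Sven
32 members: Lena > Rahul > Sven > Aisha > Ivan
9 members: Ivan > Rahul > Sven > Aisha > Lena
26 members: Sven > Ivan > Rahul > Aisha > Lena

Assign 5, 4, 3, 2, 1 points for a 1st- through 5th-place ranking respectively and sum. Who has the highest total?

Sven: 29·1 + 32·3 + 9·3 + 26·5 = 282
Ivan: 29·3 + 32·1 + 9·5 + 26·4 = 268
Aisha: 29·2 + 32·2 + 9·2 + 26·2 = 192
Lena: 29·4 + 32·5 + 9·1 + 26·1 = 311
Rahul: 29·5 + 32·4 + 9·4 + 26·3 = 387
Rahul has the highest Borda score (387).

Rahul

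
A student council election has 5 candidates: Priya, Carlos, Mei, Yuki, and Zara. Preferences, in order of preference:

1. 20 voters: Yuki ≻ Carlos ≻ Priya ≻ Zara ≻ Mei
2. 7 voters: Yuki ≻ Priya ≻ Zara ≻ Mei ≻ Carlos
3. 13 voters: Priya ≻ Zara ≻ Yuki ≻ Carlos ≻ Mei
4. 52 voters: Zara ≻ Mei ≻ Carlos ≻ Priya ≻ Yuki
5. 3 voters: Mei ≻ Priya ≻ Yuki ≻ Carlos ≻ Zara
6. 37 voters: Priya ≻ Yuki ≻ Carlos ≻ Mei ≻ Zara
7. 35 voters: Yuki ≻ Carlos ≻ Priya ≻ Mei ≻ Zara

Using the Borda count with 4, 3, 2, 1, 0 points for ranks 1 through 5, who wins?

Priya

Priya: 20·2 + 7·3 + 13·4 + 52·1 + 3·3 + 37·4 + 35·2 = 392
Carlos: 20·3 + 7·0 + 13·1 + 52·2 + 3·1 + 37·2 + 35·3 = 359
Mei: 20·0 + 7·1 + 13·0 + 52·3 + 3·4 + 37·1 + 35·1 = 247
Yuki: 20·4 + 7·4 + 13·2 + 52·0 + 3·2 + 37·3 + 35·4 = 391
Zara: 20·1 + 7·2 + 13·3 + 52·4 + 3·0 + 37·0 + 35·0 = 281
Priya has the highest Borda score (392).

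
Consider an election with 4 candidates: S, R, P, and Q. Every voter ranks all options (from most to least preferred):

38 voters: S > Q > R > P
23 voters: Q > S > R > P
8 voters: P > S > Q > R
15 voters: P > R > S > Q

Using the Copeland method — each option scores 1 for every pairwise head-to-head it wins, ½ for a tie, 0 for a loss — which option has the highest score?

S

S: beats R, P, and Q → score 3.
R: beats P; loses to S and Q → score 1.
P: loses to S, R, and Q → score 0.
Q: beats R and P; loses to S → score 2.
S has the best pairwise record.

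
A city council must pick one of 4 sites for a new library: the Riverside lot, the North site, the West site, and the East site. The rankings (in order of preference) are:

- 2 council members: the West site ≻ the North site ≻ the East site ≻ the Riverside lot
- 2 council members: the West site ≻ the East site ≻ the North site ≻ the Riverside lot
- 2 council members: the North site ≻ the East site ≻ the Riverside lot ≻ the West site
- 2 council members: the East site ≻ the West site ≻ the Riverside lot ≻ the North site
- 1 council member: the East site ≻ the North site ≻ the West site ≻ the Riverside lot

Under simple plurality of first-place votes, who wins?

the West site

First-place votes: the Riverside lot 0, the North site 2, the West site 4, the East site 3.
the West site has the most first-place votes.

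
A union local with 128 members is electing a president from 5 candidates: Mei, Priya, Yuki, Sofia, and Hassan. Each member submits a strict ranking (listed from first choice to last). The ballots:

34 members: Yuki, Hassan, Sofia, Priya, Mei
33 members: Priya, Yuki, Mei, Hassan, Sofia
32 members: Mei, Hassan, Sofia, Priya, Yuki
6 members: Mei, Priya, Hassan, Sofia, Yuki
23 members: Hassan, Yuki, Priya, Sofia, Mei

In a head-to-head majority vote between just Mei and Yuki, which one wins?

Voters preferring Mei to Yuki: 38; preferring Yuki to Mei: 90.
Yuki wins the head-to-head.

Yuki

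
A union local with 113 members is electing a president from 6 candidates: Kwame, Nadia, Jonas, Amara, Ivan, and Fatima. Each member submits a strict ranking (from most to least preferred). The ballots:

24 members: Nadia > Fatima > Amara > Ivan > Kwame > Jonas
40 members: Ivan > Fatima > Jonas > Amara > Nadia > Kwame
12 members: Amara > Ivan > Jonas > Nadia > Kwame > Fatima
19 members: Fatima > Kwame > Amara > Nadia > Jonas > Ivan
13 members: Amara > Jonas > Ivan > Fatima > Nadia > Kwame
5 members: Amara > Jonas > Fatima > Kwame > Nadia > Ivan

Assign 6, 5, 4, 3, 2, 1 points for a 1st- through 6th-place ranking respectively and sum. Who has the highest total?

Fatima

Kwame: 24·2 + 40·1 + 12·2 + 19·5 + 13·1 + 5·3 = 235
Nadia: 24·6 + 40·2 + 12·3 + 19·3 + 13·2 + 5·2 = 353
Jonas: 24·1 + 40·4 + 12·4 + 19·2 + 13·5 + 5·5 = 360
Amara: 24·4 + 40·3 + 12·6 + 19·4 + 13·6 + 5·6 = 472
Ivan: 24·3 + 40·6 + 12·5 + 19·1 + 13·4 + 5·1 = 448
Fatima: 24·5 + 40·5 + 12·1 + 19·6 + 13·3 + 5·4 = 505
Fatima has the highest Borda score (505).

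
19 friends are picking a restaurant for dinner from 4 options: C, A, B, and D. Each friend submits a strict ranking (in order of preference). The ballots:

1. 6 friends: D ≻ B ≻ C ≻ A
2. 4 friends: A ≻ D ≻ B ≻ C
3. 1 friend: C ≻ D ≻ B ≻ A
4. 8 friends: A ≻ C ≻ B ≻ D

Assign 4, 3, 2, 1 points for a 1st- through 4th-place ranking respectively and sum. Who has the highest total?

A

C: 6·2 + 4·1 + 1·4 + 8·3 = 44
A: 6·1 + 4·4 + 1·1 + 8·4 = 55
B: 6·3 + 4·2 + 1·2 + 8·2 = 44
D: 6·4 + 4·3 + 1·3 + 8·1 = 47
A has the highest Borda score (55).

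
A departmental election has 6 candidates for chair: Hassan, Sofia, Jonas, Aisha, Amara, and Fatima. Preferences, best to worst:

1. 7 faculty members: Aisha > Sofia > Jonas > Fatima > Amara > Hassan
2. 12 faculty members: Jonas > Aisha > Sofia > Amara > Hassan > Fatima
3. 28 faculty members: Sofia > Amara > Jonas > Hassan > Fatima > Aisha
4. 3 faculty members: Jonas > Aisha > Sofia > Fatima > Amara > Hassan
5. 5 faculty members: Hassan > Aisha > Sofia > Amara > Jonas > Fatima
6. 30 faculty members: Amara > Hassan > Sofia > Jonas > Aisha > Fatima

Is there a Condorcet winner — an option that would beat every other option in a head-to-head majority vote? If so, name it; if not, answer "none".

Sofia vs Hassan: 50–35 for Sofia.
Sofia vs Jonas: 70–15 for Sofia.
Sofia vs Aisha: 58–27 for Sofia.
Sofia vs Amara: 55–30 for Sofia.
Sofia vs Fatima: 85–0 for Sofia.
Sofia beats every other option head-to-head.

Sofia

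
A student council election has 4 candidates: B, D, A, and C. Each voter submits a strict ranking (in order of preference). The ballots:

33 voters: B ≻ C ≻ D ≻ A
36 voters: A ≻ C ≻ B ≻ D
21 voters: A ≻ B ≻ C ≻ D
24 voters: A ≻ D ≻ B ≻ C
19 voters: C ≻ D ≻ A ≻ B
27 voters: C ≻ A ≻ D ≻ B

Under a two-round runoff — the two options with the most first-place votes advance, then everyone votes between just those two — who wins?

A

Round 1 first-place votes: B 33, D 0, A 81, C 46.
A and C advance.
Runoff: A is preferred to C by 81 voters; C by 79.
A wins the runoff.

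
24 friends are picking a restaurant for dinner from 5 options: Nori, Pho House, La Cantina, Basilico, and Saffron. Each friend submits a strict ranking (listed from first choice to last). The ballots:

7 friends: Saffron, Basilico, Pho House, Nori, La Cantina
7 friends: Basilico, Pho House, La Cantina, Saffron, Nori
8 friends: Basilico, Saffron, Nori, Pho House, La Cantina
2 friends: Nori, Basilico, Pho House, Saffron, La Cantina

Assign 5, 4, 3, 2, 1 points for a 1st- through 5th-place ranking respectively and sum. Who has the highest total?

Nori: 7·2 + 7·1 + 8·3 + 2·5 = 55
Pho House: 7·3 + 7·4 + 8·2 + 2·3 = 71
La Cantina: 7·1 + 7·3 + 8·1 + 2·1 = 38
Basilico: 7·4 + 7·5 + 8·5 + 2·4 = 111
Saffron: 7·5 + 7·2 + 8·4 + 2·2 = 85
Basilico has the highest Borda score (111).

Basilico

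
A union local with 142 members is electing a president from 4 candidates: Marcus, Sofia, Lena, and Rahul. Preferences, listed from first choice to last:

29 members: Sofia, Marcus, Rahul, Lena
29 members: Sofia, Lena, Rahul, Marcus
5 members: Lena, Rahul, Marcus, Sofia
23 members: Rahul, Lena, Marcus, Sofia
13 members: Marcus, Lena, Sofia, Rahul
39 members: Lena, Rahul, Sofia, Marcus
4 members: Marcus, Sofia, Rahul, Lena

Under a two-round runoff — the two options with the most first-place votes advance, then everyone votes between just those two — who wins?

Lena

Round 1 first-place votes: Marcus 17, Sofia 58, Lena 44, Rahul 23.
Sofia and Lena advance.
Runoff: Sofia is preferred to Lena by 62 voters; Lena by 80.
Lena wins the runoff.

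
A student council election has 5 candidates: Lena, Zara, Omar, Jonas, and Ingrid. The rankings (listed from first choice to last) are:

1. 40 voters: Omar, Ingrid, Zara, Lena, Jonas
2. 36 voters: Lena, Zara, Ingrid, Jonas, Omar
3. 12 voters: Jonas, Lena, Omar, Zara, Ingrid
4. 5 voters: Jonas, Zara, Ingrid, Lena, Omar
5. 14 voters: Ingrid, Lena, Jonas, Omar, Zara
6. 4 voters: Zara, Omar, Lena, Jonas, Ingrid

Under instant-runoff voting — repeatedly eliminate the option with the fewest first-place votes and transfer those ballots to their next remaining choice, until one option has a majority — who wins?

Round 1: Lena 36, Zara 4, Omar 40, Jonas 17, Ingrid 14. Eliminate Zara.
Round 2: Lena 36, Omar 44, Jonas 17, Ingrid 14. Eliminate Ingrid.
Round 3: Lena 50, Omar 44, Jonas 17. Eliminate Jonas.
Round 4: Lena 67, Omar 44. Lena has a majority.

Lena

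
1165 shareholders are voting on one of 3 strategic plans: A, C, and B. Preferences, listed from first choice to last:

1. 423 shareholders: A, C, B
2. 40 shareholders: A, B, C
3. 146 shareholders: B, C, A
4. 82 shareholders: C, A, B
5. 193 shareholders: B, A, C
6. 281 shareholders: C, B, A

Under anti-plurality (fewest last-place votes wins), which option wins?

C

Last-place votes: A 427, C 233, B 505.
C is ranked last by the fewest voters, so C wins.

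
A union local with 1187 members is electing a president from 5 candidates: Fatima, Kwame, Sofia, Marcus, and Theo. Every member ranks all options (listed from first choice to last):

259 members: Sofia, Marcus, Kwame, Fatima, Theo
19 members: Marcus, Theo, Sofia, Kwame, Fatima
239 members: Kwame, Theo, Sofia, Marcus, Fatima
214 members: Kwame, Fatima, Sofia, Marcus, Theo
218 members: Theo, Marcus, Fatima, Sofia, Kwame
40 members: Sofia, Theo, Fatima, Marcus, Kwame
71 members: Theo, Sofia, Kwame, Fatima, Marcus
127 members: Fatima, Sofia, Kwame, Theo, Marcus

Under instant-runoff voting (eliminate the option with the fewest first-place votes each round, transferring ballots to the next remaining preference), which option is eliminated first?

Round 1: Fatima 127, Kwame 453, Sofia 299, Marcus 19, Theo 289. Eliminate Marcus.

Marcus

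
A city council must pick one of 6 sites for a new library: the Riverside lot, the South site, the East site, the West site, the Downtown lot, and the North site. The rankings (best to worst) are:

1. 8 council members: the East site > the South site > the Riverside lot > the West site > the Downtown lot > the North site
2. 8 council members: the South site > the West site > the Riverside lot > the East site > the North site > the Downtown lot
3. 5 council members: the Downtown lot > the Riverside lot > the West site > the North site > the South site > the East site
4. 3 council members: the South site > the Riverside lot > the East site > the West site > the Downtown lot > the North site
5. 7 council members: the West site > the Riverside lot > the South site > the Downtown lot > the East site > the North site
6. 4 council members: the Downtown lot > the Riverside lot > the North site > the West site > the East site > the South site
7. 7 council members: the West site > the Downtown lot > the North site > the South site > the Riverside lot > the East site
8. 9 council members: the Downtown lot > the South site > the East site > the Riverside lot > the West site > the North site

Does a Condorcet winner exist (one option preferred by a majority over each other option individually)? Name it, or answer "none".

the South site vs the Riverside lot: 35–16 for the South site.
the South site vs the East site: 39–12 for the South site.
the South site vs the West site: 28–23 for the South site.
the South site vs the Downtown lot: 26–25 for the South site.
the South site vs the North site: 35–16 for the South site.
the South site beats every other option head-to-head.

the South site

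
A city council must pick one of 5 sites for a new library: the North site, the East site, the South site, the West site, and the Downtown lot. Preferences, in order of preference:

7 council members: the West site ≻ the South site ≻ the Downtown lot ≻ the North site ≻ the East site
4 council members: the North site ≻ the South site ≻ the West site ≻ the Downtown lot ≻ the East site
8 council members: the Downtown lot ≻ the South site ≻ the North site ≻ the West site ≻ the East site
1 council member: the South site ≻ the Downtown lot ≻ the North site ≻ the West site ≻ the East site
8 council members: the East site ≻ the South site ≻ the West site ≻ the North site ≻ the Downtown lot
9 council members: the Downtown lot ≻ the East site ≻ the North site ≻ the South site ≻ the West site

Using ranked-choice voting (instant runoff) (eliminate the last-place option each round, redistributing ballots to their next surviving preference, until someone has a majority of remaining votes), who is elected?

Round 1: the North site 4, the East site 8, the South site 1, the West site 7, the Downtown lot 17. Eliminate the South site.
Round 2: the North site 4, the East site 8, the West site 7, the Downtown lot 18. Eliminate the North site.
Round 3: the East site 8, the West site 11, the Downtown lot 18. Eliminate the East site.
Round 4: the West site 19, the Downtown lot 18. The West site has a majority.

the West site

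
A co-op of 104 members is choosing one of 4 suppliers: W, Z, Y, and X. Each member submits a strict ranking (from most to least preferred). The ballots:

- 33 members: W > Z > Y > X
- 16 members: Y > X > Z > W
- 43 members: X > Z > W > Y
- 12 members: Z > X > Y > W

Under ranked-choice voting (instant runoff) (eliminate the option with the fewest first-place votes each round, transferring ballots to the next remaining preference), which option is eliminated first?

Round 1: W 33, Z 12, Y 16, X 43. Eliminate Z.

Z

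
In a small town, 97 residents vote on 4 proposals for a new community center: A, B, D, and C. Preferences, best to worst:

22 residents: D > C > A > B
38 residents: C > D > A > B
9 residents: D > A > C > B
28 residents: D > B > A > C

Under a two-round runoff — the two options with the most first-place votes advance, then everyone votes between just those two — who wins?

D

Round 1 first-place votes: A 0, B 0, D 59, C 38.
D and C advance.
Runoff: D is preferred to C by 59 voters; C by 38.
D wins the runoff.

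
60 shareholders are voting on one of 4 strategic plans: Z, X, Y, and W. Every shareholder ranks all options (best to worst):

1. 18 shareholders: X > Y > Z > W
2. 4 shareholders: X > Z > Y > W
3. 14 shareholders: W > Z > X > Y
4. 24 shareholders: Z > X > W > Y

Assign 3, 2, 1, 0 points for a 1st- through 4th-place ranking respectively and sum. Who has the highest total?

X

Z: 18·1 + 4·2 + 14·2 + 24·3 = 126
X: 18·3 + 4·3 + 14·1 + 24·2 = 128
Y: 18·2 + 4·1 + 14·0 + 24·0 = 40
W: 18·0 + 4·0 + 14·3 + 24·1 = 66
X has the highest Borda score (128).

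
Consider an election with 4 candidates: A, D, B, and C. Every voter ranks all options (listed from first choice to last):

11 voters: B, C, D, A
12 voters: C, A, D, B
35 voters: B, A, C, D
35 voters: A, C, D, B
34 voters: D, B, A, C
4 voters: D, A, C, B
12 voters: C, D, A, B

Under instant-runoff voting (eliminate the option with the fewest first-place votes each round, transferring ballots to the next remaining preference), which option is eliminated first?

Round 1: A 35, D 38, B 46, C 24. Eliminate C.

C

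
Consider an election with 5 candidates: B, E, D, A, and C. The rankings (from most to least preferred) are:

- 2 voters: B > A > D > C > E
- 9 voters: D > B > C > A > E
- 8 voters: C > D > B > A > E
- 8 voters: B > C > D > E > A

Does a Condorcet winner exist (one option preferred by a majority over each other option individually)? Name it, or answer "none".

Checking pairwise contests:
D beats B 17–10.
B beats E 27–0.
C beats D 16–11.
B beats A 27–0.
B beats C 19–8.
Every option loses at least one head-to-head, so there is no Condorcet winner.

none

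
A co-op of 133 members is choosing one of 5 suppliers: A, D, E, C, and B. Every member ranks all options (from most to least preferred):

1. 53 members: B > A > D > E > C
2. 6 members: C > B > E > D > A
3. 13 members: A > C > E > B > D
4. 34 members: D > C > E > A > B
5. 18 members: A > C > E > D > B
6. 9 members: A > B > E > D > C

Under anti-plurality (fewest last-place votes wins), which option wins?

E

Last-place votes: A 6, D 13, E 0, C 62, B 52.
E is ranked last by the fewest voters, so E wins.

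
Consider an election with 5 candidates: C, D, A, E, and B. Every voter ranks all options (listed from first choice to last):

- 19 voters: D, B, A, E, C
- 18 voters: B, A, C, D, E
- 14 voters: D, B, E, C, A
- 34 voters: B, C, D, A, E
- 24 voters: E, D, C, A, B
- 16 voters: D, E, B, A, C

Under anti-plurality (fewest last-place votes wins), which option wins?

D

Last-place votes: C 35, D 0, A 14, E 52, B 24.
D is ranked last by the fewest voters, so D wins.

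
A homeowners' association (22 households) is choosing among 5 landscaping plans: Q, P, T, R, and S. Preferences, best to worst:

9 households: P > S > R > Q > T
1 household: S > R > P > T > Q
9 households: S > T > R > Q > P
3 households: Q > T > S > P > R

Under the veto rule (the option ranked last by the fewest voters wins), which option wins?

S

Last-place votes: Q 1, P 9, T 9, R 3, S 0.
S is ranked last by the fewest voters, so S wins.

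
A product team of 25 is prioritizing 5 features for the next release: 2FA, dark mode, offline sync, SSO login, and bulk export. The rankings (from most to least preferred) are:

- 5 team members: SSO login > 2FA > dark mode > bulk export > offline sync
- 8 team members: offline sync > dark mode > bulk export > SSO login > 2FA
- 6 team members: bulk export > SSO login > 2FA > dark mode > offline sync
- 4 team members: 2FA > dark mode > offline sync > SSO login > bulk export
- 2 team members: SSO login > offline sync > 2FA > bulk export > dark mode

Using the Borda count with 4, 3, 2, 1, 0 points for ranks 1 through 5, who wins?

2FA: 5·3 + 8·0 + 6·2 + 4·4 + 2·2 = 47
dark mode: 5·2 + 8·3 + 6·1 + 4·3 + 2·0 = 52
offline sync: 5·0 + 8·4 + 6·0 + 4·2 + 2·3 = 46
SSO login: 5·4 + 8·1 + 6·3 + 4·1 + 2·4 = 58
bulk export: 5·1 + 8·2 + 6·4 + 4·0 + 2·1 = 47
SSO login has the highest Borda score (58).

SSO login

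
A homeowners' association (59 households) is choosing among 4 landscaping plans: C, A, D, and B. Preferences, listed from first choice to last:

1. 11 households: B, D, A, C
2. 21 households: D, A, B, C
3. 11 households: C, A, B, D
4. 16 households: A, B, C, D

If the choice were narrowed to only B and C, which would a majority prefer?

B

Voters preferring B to C: 48; preferring C to B: 11.
B wins the head-to-head.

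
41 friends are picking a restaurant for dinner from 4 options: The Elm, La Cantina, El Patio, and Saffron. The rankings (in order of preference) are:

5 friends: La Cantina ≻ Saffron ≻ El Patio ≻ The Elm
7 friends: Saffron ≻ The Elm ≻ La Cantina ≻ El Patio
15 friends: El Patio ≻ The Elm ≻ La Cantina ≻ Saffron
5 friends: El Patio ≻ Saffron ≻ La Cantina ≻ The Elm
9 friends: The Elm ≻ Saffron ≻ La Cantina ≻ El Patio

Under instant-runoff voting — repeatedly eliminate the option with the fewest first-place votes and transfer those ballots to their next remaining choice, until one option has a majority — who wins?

Round 1: The Elm 9, La Cantina 5, El Patio 20, Saffron 7. Eliminate La Cantina.
Round 2: The Elm 9, El Patio 20, Saffron 12. Eliminate The Elm.
Round 3: El Patio 20, Saffron 21. Saffron has a majority.

Saffron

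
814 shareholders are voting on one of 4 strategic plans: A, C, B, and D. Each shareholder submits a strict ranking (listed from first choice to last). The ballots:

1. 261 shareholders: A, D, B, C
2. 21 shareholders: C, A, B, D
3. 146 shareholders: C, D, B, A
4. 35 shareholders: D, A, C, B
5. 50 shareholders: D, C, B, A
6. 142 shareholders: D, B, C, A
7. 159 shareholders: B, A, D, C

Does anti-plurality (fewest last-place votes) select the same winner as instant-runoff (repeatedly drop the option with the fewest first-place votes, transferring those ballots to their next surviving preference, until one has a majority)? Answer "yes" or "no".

no

Anti-plurality — last-place votes: A 338, C 420, B 35, D 21. Winner: D.
Instant-runoff — R1 A 261, C 167, B 159, D 227 (B out); R2 A 420, C 167, D 227 (A winner). Winner: A.
The two methods disagree.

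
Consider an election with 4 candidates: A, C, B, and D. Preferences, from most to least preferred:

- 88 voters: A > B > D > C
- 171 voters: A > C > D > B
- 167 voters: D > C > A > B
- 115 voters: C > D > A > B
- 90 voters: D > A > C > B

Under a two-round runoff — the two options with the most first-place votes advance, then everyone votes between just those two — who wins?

D

Round 1 first-place votes: A 259, C 115, B 0, D 257.
A and D advance.
Runoff: A is preferred to D by 259 voters; D by 372.
D wins the runoff.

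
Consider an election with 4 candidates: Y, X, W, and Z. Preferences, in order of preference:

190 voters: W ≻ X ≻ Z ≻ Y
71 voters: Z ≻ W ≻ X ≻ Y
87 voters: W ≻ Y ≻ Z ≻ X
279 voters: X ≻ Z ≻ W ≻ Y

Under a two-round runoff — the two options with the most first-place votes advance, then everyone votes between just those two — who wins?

W

Round 1 first-place votes: Y 0, X 279, W 277, Z 71.
X and W advance.
Runoff: X is preferred to W by 279 voters; W by 348.
W wins the runoff.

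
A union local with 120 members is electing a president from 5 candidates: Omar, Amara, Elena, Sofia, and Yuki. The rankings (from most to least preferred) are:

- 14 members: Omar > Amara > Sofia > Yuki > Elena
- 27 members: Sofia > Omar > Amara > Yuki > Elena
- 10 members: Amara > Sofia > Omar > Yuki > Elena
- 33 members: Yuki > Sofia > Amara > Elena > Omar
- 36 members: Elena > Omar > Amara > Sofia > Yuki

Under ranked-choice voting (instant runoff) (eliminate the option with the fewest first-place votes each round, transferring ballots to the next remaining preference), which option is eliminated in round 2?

Omar

Round 1: Omar 14, Amara 10, Elena 36, Sofia 27, Yuki 33. Eliminate Amara.
Round 2: Omar 14, Elena 36, Sofia 37, Yuki 33. Eliminate Omar.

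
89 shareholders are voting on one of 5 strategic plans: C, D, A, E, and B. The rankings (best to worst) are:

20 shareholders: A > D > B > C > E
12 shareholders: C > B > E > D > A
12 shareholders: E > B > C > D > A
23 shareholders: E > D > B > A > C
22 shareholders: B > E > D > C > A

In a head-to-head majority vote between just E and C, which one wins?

E

Voters preferring E to C: 57; preferring C to E: 32.
E wins the head-to-head.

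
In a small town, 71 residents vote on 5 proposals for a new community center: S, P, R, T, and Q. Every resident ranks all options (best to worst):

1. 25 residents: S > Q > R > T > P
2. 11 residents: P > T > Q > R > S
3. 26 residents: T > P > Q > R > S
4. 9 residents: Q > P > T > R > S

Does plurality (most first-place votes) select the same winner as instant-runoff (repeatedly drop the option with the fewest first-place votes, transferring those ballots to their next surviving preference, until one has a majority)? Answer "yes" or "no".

yes

Plurality — first-place votes: S 25, P 11, R 0, T 26, Q 9. Winner: T.
Instant-runoff — R1 S 25, P 11, R 0, T 26, Q 9 (R out); R2 S 25, P 11, T 26, Q 9 (Q out); R3 S 25, P 20, T 26 (P out); R4 S 25, T 46 (T winner). Winner: T.
The two methods agree.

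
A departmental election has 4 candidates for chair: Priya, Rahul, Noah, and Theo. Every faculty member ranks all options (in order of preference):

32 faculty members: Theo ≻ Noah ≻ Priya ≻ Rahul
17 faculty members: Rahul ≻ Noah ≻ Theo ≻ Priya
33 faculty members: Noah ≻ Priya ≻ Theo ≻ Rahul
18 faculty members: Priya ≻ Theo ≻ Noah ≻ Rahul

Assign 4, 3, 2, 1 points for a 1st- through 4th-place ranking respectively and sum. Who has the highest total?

Priya: 32·2 + 17·1 + 33·3 + 18·4 = 252
Rahul: 32·1 + 17·4 + 33·1 + 18·1 = 151
Noah: 32·3 + 17·3 + 33·4 + 18·2 = 315
Theo: 32·4 + 17·2 + 33·2 + 18·3 = 282
Noah has the highest Borda score (315).

Noah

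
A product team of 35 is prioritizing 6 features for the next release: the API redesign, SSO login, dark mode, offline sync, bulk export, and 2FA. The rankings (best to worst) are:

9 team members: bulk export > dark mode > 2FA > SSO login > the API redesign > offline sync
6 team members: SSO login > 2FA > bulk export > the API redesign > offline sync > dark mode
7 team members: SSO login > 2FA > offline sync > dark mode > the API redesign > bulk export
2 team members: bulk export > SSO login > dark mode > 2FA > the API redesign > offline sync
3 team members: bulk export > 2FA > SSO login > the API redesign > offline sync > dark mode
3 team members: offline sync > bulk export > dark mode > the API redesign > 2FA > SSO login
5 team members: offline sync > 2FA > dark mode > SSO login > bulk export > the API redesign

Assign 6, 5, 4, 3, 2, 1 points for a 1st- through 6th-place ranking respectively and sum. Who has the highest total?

the API redesign: 9·2 + 6·3 + 7·2 + 2·2 + 3·3 + 3·3 + 5·1 = 77
SSO login: 9·3 + 6·6 + 7·6 + 2·5 + 3·4 + 3·1 + 5·3 = 145
dark mode: 9·5 + 6·1 + 7·3 + 2·4 + 3·1 + 3·4 + 5·4 = 115
offline sync: 9·1 + 6·2 + 7·4 + 2·1 + 3·2 + 3·6 + 5·6 = 105
bulk export: 9·6 + 6·4 + 7·1 + 2·6 + 3·6 + 3·5 + 5·2 = 140
2FA: 9·4 + 6·5 + 7·5 + 2·3 + 3·5 + 3·2 + 5·5 = 153
2FA has the highest Borda score (153).

2FA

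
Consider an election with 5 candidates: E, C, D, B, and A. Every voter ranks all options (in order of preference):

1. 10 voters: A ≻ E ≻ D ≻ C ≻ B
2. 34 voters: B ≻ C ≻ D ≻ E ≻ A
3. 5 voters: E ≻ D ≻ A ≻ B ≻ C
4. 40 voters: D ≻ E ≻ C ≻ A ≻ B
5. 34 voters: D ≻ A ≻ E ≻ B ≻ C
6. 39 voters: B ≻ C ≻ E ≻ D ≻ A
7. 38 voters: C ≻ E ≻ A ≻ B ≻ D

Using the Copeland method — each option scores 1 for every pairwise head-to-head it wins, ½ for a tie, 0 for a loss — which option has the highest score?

C

E: beats B and A; loses to C and D → score 2.
C: beats E, D, and A; loses to B → score 3.
D: beats E and A; loses to C and B → score 2.
B: beats C and D; loses to E and A → score 2.
A: beats B; loses to E, C, and D → score 1.
C has the best pairwise record.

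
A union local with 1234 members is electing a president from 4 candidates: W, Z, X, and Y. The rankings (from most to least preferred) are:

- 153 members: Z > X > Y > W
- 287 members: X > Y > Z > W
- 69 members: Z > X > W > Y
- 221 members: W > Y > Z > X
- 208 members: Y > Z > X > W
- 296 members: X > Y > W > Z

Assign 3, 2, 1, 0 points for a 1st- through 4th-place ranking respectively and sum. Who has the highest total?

X

W: 153·0 + 287·0 + 69·1 + 221·3 + 208·0 + 296·1 = 1028
Z: 153·3 + 287·1 + 69·3 + 221·1 + 208·2 + 296·0 = 1590
X: 153·2 + 287·3 + 69·2 + 221·0 + 208·1 + 296·3 = 2401
Y: 153·1 + 287·2 + 69·0 + 221·2 + 208·3 + 296·2 = 2385
X has the highest Borda score (2401).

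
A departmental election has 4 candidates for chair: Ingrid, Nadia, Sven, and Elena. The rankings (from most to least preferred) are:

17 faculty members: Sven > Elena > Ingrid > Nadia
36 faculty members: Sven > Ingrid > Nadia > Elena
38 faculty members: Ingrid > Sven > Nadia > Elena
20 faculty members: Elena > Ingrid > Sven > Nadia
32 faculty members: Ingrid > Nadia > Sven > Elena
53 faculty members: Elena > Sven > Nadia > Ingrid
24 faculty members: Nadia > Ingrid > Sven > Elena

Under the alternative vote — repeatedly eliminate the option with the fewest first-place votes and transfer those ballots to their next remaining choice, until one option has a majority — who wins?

Ingrid

Round 1: Ingrid 70, Nadia 24, Sven 53, Elena 73. Eliminate Nadia.
Round 2: Ingrid 94, Sven 53, Elena 73. Eliminate Sven.
Round 3: Ingrid 130, Elena 90. Ingrid has a majority.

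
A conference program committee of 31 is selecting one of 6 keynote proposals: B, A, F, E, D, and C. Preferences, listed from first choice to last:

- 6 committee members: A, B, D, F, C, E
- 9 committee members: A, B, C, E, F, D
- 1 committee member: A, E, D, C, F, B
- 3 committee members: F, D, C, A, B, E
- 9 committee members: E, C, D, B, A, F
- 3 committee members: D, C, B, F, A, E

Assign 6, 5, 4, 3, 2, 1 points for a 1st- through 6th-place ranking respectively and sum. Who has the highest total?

A

B: 6·5 + 9·5 + 1·1 + 3·2 + 9·3 + 3·4 = 121
A: 6·6 + 9·6 + 1·6 + 3·3 + 9·2 + 3·2 = 129
F: 6·3 + 9·2 + 1·2 + 3·6 + 9·1 + 3·3 = 74
E: 6·1 + 9·3 + 1·5 + 3·1 + 9·6 + 3·1 = 98
D: 6·4 + 9·1 + 1·4 + 3·5 + 9·4 + 3·6 = 106
C: 6·2 + 9·4 + 1·3 + 3·4 + 9·5 + 3·5 = 123
A has the highest Borda score (129).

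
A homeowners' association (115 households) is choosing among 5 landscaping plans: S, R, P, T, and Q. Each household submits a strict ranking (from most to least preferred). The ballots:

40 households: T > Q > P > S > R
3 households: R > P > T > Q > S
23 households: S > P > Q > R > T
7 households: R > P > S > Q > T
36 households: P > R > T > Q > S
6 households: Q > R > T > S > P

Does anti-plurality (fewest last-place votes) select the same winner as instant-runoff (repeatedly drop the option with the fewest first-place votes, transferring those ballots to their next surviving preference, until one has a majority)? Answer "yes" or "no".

Anti-plurality — last-place votes: S 39, R 40, P 6, T 30, Q 0. Winner: Q.
Instant-runoff — R1 S 23, R 10, P 36, T 40, Q 6 (Q out); R2 S 23, R 16, P 36, T 40 (R out); R3 S 23, P 46, T 46 (S out); R4 P 69, T 46 (P winner). Winner: P.
The two methods disagree.

no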